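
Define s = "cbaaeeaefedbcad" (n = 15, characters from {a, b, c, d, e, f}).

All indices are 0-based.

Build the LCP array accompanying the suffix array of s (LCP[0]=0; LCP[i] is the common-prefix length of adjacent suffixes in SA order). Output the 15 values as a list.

rank | idx | suffix
   0 |   2 | aaeeaefedbcad
   1 |  13 | ad
   2 |   3 | aeeaefedbcad
   3 |   6 | aefedbcad
   4 |   1 | baaeeaefedbcad
   5 |  11 | bcad
   6 |  12 | cad
   7 |   0 | cbaaeeaefedbcad
   8 |  14 | d
   9 |  10 | dbcad
  10 |   5 | eaefedbcad
  11 |   9 | edbcad
  12 |   4 | eeaefedbcad
  13 |   7 | efedbcad
  14 |   8 | fedbcad

SA = [2, 13, 3, 6, 1, 11, 12, 0, 14, 10, 5, 9, 4, 7, 8]
[i] adj suffixes → lcp
  [1] 2/13 → 1 ('a')
  [2] 13/3 → 1 ('a')
  [3] 3/6 → 2 ('ae')
  [4] 6/1 → 0 ('')
  [5] 1/11 → 1 ('b')
  [6] 11/12 → 0 ('')
  [7] 12/0 → 1 ('c')
  [8] 0/14 → 0 ('')
  [9] 14/10 → 1 ('d')
  [10] 10/5 → 0 ('')
  [11] 5/9 → 1 ('e')
  [12] 9/4 → 1 ('e')
  [13] 4/7 → 1 ('e')
  [14] 7/8 → 0 ('')

[0, 1, 1, 2, 0, 1, 0, 1, 0, 1, 0, 1, 1, 1, 0]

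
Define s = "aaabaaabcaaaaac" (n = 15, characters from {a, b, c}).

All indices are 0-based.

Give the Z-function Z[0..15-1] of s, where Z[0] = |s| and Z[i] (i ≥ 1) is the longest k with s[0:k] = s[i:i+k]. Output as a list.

[15, 2, 1, 0, 4, 2, 1, 0, 0, 3, 3, 3, 2, 1, 0]

Z[0]=15
i=1: fresh scan; Z[1]=2 scan→box=[1,3)
i=2: min(r-i=1, Z[1]=2)=1; Z[2]=1
i=3: fresh scan; Z[3]=0
i=4: fresh scan; Z[4]=4 scan→box=[4,8)
i=5: min(r-i=3, Z[1]=2)=2; Z[5]=2
i=6: min(r-i=2, Z[2]=1)=1; Z[6]=1
i=7: min(r-i=1, Z[3]=0)=0; Z[7]=0
i=8: fresh scan; Z[8]=0
i=9: fresh scan; Z[9]=3 scan→box=[9,12)
i=10: min(r-i=2, Z[1]=2)=2; Z[10]=3 scan→box=[10,13)
i=11: min(r-i=2, Z[1]=2)=2; Z[11]=3 scan→box=[11,14)
i=12: min(r-i=2, Z[1]=2)=2; Z[12]=2
i=13: min(r-i=1, Z[2]=1)=1; Z[13]=1
i=14: fresh scan; Z[14]=0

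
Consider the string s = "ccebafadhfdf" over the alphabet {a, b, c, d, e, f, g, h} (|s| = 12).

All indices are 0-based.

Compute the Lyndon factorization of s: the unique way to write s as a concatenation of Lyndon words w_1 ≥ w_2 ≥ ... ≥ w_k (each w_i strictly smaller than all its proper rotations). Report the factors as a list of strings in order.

emit factor 1: 'cce' (i=0, period=3)
emit factor 2: 'b' (i=3, period=1)
emit factor 3: 'af' (i=4, period=2)
emit factor 4: 'adhfdf' (i=6, period=6)

["cce", "b", "af", "adhfdf"]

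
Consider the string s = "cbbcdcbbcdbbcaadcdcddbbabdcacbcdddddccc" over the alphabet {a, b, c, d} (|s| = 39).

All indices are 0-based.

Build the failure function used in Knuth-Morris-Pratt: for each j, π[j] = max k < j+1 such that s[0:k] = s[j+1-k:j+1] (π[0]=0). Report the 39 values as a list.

π[0] = 0
j=1 s[j]='b': π[1]=0 (border '')
j=2 s[j]='b': π[2]=0 (border '')
j=3 s[j]='c': π[3]=1 (border 'c')
j=4 s[j]='d': k: 1→0; π[4]=0 (border '')
j=5 s[j]='c': π[5]=1 (border 'c')
j=6 s[j]='b': π[6]=2 (border 'cb')
j=7 s[j]='b': π[7]=3 (border 'cbb')
j=8 s[j]='c': π[8]=4 (border 'cbbc')
j=9 s[j]='d': π[9]=5 (border 'cbbcd')
j=10 s[j]='b': k: 5→0; π[10]=0 (border '')
j=11 s[j]='b': π[11]=0 (border '')
j=12 s[j]='c': π[12]=1 (border 'c')
j=13 s[j]='a': k: 1→0; π[13]=0 (border '')
j=14 s[j]='a': π[14]=0 (border '')
j=15 s[j]='d': π[15]=0 (border '')
j=16 s[j]='c': π[16]=1 (border 'c')
j=17 s[j]='d': k: 1→0; π[17]=0 (border '')
j=18 s[j]='c': π[18]=1 (border 'c')
j=19 s[j]='d': k: 1→0; π[19]=0 (border '')
j=20 s[j]='d': π[20]=0 (border '')
j=21 s[j]='b': π[21]=0 (border '')
j=22 s[j]='b': π[22]=0 (border '')
j=23 s[j]='a': π[23]=0 (border '')
j=24 s[j]='b': π[24]=0 (border '')
j=25 s[j]='d': π[25]=0 (border '')
j=26 s[j]='c': π[26]=1 (border 'c')
j=27 s[j]='a': k: 1→0; π[27]=0 (border '')
j=28 s[j]='c': π[28]=1 (border 'c')
j=29 s[j]='b': π[29]=2 (border 'cb')
j=30 s[j]='c': k: 2→0; π[30]=1 (border 'c')
j=31 s[j]='d': k: 1→0; π[31]=0 (border '')
j=32 s[j]='d': π[32]=0 (border '')
j=33 s[j]='d': π[33]=0 (border '')
j=34 s[j]='d': π[34]=0 (border '')
j=35 s[j]='d': π[35]=0 (border '')
j=36 s[j]='c': π[36]=1 (border 'c')
j=37 s[j]='c': k: 1→0; π[37]=1 (border 'c')
j=38 s[j]='c': k: 1→0; π[38]=1 (border 'c')

[0, 0, 0, 1, 0, 1, 2, 3, 4, 5, 0, 0, 1, 0, 0, 0, 1, 0, 1, 0, 0, 0, 0, 0, 0, 0, 1, 0, 1, 2, 1, 0, 0, 0, 0, 0, 1, 1, 1]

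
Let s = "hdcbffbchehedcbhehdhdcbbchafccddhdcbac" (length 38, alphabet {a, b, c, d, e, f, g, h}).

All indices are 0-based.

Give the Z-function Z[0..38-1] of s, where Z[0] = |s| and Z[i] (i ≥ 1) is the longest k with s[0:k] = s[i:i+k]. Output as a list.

[38, 0, 0, 0, 0, 0, 0, 0, 1, 0, 1, 0, 0, 0, 0, 1, 0, 2, 0, 4, 0, 0, 0, 0, 0, 1, 0, 0, 0, 0, 0, 0, 4, 0, 0, 0, 0, 0]

Z[0]=38
i=1: fresh scan; Z[1]=0
i=2: fresh scan; Z[2]=0
i=3: fresh scan; Z[3]=0
i=4: fresh scan; Z[4]=0
i=5: fresh scan; Z[5]=0
i=6: fresh scan; Z[6]=0
i=7: fresh scan; Z[7]=0
i=8: fresh scan; Z[8]=1 scan→box=[8,9)
i=9: fresh scan; Z[9]=0
i=10: fresh scan; Z[10]=1 scan→box=[10,11)
i=11: fresh scan; Z[11]=0
i=12: fresh scan; Z[12]=0
i=13: fresh scan; Z[13]=0
i=14: fresh scan; Z[14]=0
i=15: fresh scan; Z[15]=1 scan→box=[15,16)
i=16: fresh scan; Z[16]=0
i=17: fresh scan; Z[17]=2 scan→box=[17,19)
i=18: min(r-i=1, Z[1]=0)=0; Z[18]=0
i=19: fresh scan; Z[19]=4 scan→box=[19,23)
i=20: min(r-i=3, Z[1]=0)=0; Z[20]=0
i=21: min(r-i=2, Z[2]=0)=0; Z[21]=0
i=22: min(r-i=1, Z[3]=0)=0; Z[22]=0
i=23: fresh scan; Z[23]=0
i=24: fresh scan; Z[24]=0
i=25: fresh scan; Z[25]=1 scan→box=[25,26)
i=26: fresh scan; Z[26]=0
i=27: fresh scan; Z[27]=0
i=28: fresh scan; Z[28]=0
i=29: fresh scan; Z[29]=0
i=30: fresh scan; Z[30]=0
i=31: fresh scan; Z[31]=0
i=32: fresh scan; Z[32]=4 scan→box=[32,36)
i=33: min(r-i=3, Z[1]=0)=0; Z[33]=0
i=34: min(r-i=2, Z[2]=0)=0; Z[34]=0
i=35: min(r-i=1, Z[3]=0)=0; Z[35]=0
i=36: fresh scan; Z[36]=0
i=37: fresh scan; Z[37]=0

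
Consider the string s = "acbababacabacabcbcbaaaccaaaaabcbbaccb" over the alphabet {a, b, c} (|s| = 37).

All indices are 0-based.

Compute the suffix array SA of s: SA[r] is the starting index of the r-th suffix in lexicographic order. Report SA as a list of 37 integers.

rank | idx | suffix
   0 |  24 | aaaaabcbbaccb
   1 |  25 | aaaabcbbaccb
   2 |  26 | aaabcbbaccb
   3 |  19 | aaaccaaaaabcbbaccb
   4 |  27 | aabcbbaccb
   5 |  20 | aaccaaaaabcbbaccb
   6 |   3 | ababacabacabcbcbaaaccaaaaabcbbaccb
   7 |   5 | abacabacabcbcbaaaccaaaaabcbbaccb
   8 |   9 | abacabcbcbaaaccaaaaabcbbaccb
   9 |  28 | abcbbaccb
  10 |  13 | abcbcbaaaccaaaaabcbbaccb
  11 |   7 | acabacabcbcbaaaccaaaaabcbbaccb
  12 |  11 | acabcbcbaaaccaaaaabcbbaccb
  13 |   0 | acbababacabacabcbcbaaaccaaaaabcbbaccb
  14 |  21 | accaaaaabcbbaccb
  15 |  33 | accb
  16 |  36 | b
  17 |  18 | baaaccaaaaabcbbaccb
  18 |   2 | bababacabacabcbcbaaaccaaaaabcbbaccb
  19 |   4 | babacabacabcbcbaaaccaaaaabcbbaccb
  20 |   6 | bacabacabcbcbaaaccaaaaabcbbaccb
  21 |  10 | bacabcbcbaaaccaaaaabcbbaccb
  22 |  32 | baccb
  23 |  31 | bbaccb
  24 |  16 | bcbaaaccaaaaabcbbaccb
  25 |  29 | bcbbaccb
  26 |  14 | bcbcbaaaccaaaaabcbbaccb
  27 |  23 | caaaaabcbbaccb
  28 |   8 | cabacabcbcbaaaccaaaaabcbbaccb
  29 |  12 | cabcbcbaaaccaaaaabcbbaccb
  30 |  35 | cb
  31 |  17 | cbaaaccaaaaabcbbaccb
  32 |   1 | cbababacabacabcbcbaaaccaaaaabcbbaccb
  33 |  30 | cbbaccb
  34 |  15 | cbcbaaaccaaaaabcbbaccb
  35 |  22 | ccaaaaabcbbaccb
  36 |  34 | ccb

[24, 25, 26, 19, 27, 20, 3, 5, 9, 28, 13, 7, 11, 0, 21, 33, 36, 18, 2, 4, 6, 10, 32, 31, 16, 29, 14, 23, 8, 12, 35, 17, 1, 30, 15, 22, 34]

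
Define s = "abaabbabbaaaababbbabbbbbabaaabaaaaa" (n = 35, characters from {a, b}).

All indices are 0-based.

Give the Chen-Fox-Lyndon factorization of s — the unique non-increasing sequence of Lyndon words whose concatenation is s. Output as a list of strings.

emit factor 1: 'ab' (i=0, period=2)
emit factor 2: 'aabbabb' (i=2, period=7)
emit factor 3: 'aaaababbbabbbbbabaaab' (i=9, period=21)
emit factor 4: 'a' (i=30, period=1)
emit factor 5: 'a' (i=31, period=1)
emit factor 6: 'a' (i=32, period=1)
emit factor 7: 'a' (i=33, period=1)
emit factor 8: 'a' (i=34, period=1)

["ab", "aabbabb", "aaaababbbabbbbbabaaab", "a", "a", "a", "a", "a"]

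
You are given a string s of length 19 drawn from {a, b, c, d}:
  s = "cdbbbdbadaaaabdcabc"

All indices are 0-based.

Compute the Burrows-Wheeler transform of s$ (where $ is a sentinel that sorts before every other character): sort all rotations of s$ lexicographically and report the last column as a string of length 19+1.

rank  rotation              last
    0  $cdbbbdbadaaaabdcabc  c
    1  aaaabdcabc$cdbbbdbad  d
    2  aaabdcabc$cdbbbdbada  a
    3  aabdcabc$cdbbbdbadaa  a
    4  abc$cdbbbdbadaaaabdc  c
    5  abdcabc$cdbbbdbadaaa  a
    6  adaaaabdcabc$cdbbbdb  b
    7  badaaaabdcabc$cdbbbd  d
    8  bbbdbadaaaabdcabc$cd  d
    9  bbdbadaaaabdcabc$cdb  b
   10  bc$cdbbbdbadaaaabdca  a
   11  bdbadaaaabdcabc$cdbb  b
   12  bdcabc$cdbbbdbadaaaa  a
   13  c$cdbbbdbadaaaabdcab  b
   14  cabc$cdbbbdbadaaaabd  d
   15  cdbbbdbadaaaabdcabc$  $
   16  daaaabdcabc$cdbbbdba  a
   17  dbadaaaabdcabc$cdbbb  b
   18  dbbbdbadaaaabdcabc$c  c
   19  dcabc$cdbbbdbadaaaab  b

cdaacabddbababd$abcb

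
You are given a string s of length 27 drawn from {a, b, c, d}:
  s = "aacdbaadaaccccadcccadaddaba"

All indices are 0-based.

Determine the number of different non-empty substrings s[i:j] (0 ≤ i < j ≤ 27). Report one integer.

sorted suffixes:
  #0 SA[0]=26  'a'
  #1 SA[1]=8  'aaccccadcccadaddaba'
  #2 SA[2]=0  'aacdbaadaaccccadcccadaddaba'
  #3 SA[3]=5  'aadaaccccadcccadaddaba'
  #4 SA[4]=24  'aba'
  #5 SA[5]=9  'accccadcccadaddaba'
  #6 SA[6]=1  'acdbaadaaccccadcccadaddaba'
  #7 SA[7]=6  'adaaccccadcccadaddaba'
  #8 SA[8]=19  'adaddaba'
  #9 SA[9]=14  'adcccadaddaba'
  #10 SA[10]=21  'addaba'
  #11 SA[11]=25  'ba'
  #12 SA[12]=4  'baadaaccccadcccadaddaba'
  #13 SA[13]=18  'cadaddaba'
  #14 SA[14]=13  'cadcccadaddaba'
  #15 SA[15]=17  'ccadaddaba'
  #16 SA[16]=12  'ccadcccadaddaba'
  #17 SA[17]=16  'cccadaddaba'
  #18 SA[18]=11  'cccadcccadaddaba'
  #19 SA[19]=10  'ccccadcccadaddaba'
  #20 SA[20]=2  'cdbaadaaccccadcccadaddaba'
  #21 SA[21]=7  'daaccccadcccadaddaba'
  #22 SA[22]=23  'daba'
  #23 SA[23]=20  'daddaba'
  #24 SA[24]=3  'dbaadaaccccadcccadaddaba'
  #25 SA[25]=15  'dcccadaddaba'
  #26 SA[26]=22  'ddaba'

SA = [26, 8, 0, 5, 24, 9, 1, 6, 19, 14, 21, 25, 4, 18, 13, 17, 12, 16, 11, 10, 2, 7, 23, 20, 3, 15, 22]
rank  pair      lcp
   1  s[26:],s[8:]  1  'a'
   2  s[8:],s[0:]  3  'aac'
   3  s[0:],s[5:]  2  'aa'
   4  s[5:],s[24:]  1  'a'
   5  s[24:],s[9:]  1  'a'
   6  s[9:],s[1:]  2  'ac'
   7  s[1:],s[6:]  1  'a'
   8  s[6:],s[19:]  3  'ada'
   9  s[19:],s[14:]  2  'ad'
  10  s[14:],s[21:]  2  'ad'
  11  s[21:],s[25:]  0  ''
  12  s[25:],s[4:]  2  'ba'
  13  s[4:],s[18:]  0  ''
  14  s[18:],s[13:]  3  'cad'
  15  s[13:],s[17:]  1  'c'
  16  s[17:],s[12:]  4  'ccad'
  17  s[12:],s[16:]  2  'cc'
  18  s[16:],s[11:]  5  'cccad'
  19  s[11:],s[10:]  3  'ccc'
  20  s[10:],s[2:]  1  'c'
  21  s[2:],s[7:]  0  ''
  22  s[7:],s[23:]  2  'da'
  23  s[23:],s[20:]  2  'da'
  24  s[20:],s[3:]  1  'd'
  25  s[3:],s[15:]  1  'd'
  26  s[15:],s[22:]  1  'd'

n(n+1)/2 = 27·28/2 = 378
Σ LCP = 0 + 1 + 3 + 2 + 1 + 1 + 2 + 1 + 3 + 2 + 2 + 0 + 2 + 0 + 3 + 1 + 4 + 2 + 5 + 3 + 1 + 0 + 2 + 2 + 1 + 1 + 1 = 46
distinct = 378 − 46 = 332

332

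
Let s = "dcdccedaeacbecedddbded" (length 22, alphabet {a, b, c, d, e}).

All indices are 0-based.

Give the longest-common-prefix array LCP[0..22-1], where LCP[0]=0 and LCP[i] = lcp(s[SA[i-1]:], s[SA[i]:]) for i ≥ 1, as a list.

[0, 1, 0, 1, 0, 1, 1, 1, 3, 0, 1, 1, 1, 2, 1, 2, 1, 0, 1, 1, 2, 2]

rank→(start, suffix):
  0 → (9, 'acbecedddbded')
  1 → (7, 'aeacbecedddbded')
  2 → (18, 'bded')
  3 → (11, 'becedddbded')
  4 → (10, 'cbecedddbded')
  5 → (3, 'ccedaeacbecedddbded')
  6 → (1, 'cdccedaeacbecedddbded')
  7 → (4, 'cedaeacbecedddbded')
  8 → (13, 'cedddbded')
  9 → (21, 'd')
  10 → (6, 'daeacbecedddbded')
  11 → (17, 'dbded')
  12 → (2, 'dccedaeacbecedddbded')
  13 → (0, 'dcdccedaeacbecedddbded')
  14 → (16, 'ddbded')
  15 → (15, 'dddbded')
  16 → (19, 'ded')
  17 → (8, 'eacbecedddbded')
  18 → (12, 'ecedddbded')
  19 → (20, 'ed')
  20 → (5, 'edaeacbecedddbded')
  21 → (14, 'edddbded')

SA = [9, 7, 18, 11, 10, 3, 1, 4, 13, 21, 6, 17, 2, 0, 16, 15, 19, 8, 12, 20, 5, 14]
rank  pair      lcp
   1  s[9:],s[7:]  1  'a'
   2  s[7:],s[18:]  0  ''
   3  s[18:],s[11:]  1  'b'
   4  s[11:],s[10:]  0  ''
   5  s[10:],s[3:]  1  'c'
   6  s[3:],s[1:]  1  'c'
   7  s[1:],s[4:]  1  'c'
   8  s[4:],s[13:]  3  'ced'
   9  s[13:],s[21:]  0  ''
  10  s[21:],s[6:]  1  'd'
  11  s[6:],s[17:]  1  'd'
  12  s[17:],s[2:]  1  'd'
  13  s[2:],s[0:]  2  'dc'
  14  s[0:],s[16:]  1  'd'
  15  s[16:],s[15:]  2  'dd'
  16  s[15:],s[19:]  1  'd'
  17  s[19:],s[8:]  0  ''
  18  s[8:],s[12:]  1  'e'
  19  s[12:],s[20:]  1  'e'
  20  s[20:],s[5:]  2  'ed'
  21  s[5:],s[14:]  2  'ed'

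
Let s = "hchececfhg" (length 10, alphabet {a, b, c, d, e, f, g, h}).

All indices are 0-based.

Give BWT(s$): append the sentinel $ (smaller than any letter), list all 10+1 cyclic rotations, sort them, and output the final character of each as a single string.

geehhcch$cf

rank  rotation     last
    0  $hchececfhg  g
    1  cecfhg$hche  e
    2  cfhg$hchece  e
    3  chececfhg$h  h
    4  ececfhg$hch  h
    5  ecfhg$hchec  c
    6  fhg$hchecec  c
    7  g$hchececfh  h
    8  hchececfhg$  $
    9  hececfhg$hc  c
   10  hg$hchececf  f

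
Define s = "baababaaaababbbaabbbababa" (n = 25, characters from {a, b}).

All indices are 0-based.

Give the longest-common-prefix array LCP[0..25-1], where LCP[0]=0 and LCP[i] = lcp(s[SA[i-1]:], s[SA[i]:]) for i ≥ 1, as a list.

rank→(start, suffix):
  0 → (24, 'a')
  1 → (6, 'aaaababbbaabbbababa')
  2 → (7, 'aaababbbaabbbababa')
  3 → (1, 'aababaaaababbbaabbbababa')
  4 → (8, 'aababbbaabbbababa')
  5 → (15, 'aabbbababa')
  6 → (22, 'aba')
  7 → (4, 'abaaaababbbaabbbababa')
  8 → (20, 'ababa')
  9 → (2, 'ababaaaababbbaabbbababa')
  10 → (9, 'ababbbaabbbababa')
  11 → (11, 'abbbaabbbababa')
  12 → (16, 'abbbababa')
  13 → (23, 'ba')
  14 → (5, 'baaaababbbaabbbababa')
  15 → (0, 'baababaaaababbbaabbbababa')
  16 → (14, 'baabbbababa')
  17 → (21, 'baba')
  18 → (3, 'babaaaababbbaabbbababa')
  19 → (19, 'bababa')
  20 → (10, 'babbbaabbbababa')
  21 → (13, 'bbaabbbababa')
  22 → (18, 'bbababa')
  23 → (12, 'bbbaabbbababa')
  24 → (17, 'bbbababa')

SA = [24, 6, 7, 1, 8, 15, 22, 4, 20, 2, 9, 11, 16, 23, 5, 0, 14, 21, 3, 19, 10, 13, 18, 12, 17]
i: (SA[i-1],SA[i]) lcp shared
  1: (24,6) 1 'a'
  2: (6,7) 3 'aaa'
  3: (7,1) 2 'aa'
  4: (1,8) 5 'aabab'
  5: (8,15) 3 'aab'
  6: (15,22) 1 'a'
  7: (22,4) 3 'aba'
  8: (4,20) 3 'aba'
  9: (20,2) 5 'ababa'
  10: (2,9) 4 'abab'
  11: (9,11) 2 'ab'
  12: (11,16) 5 'abbba'
  13: (16,23) 0 ''
  14: (23,5) 2 'ba'
  15: (5,0) 3 'baa'
  16: (0,14) 4 'baab'
  17: (14,21) 2 'ba'
  18: (21,3) 4 'baba'
  19: (3,19) 4 'baba'
  20: (19,10) 3 'bab'
  21: (10,13) 1 'b'
  22: (13,18) 3 'bba'
  23: (18,12) 2 'bb'
  24: (12,17) 4 'bbba'

[0, 1, 3, 2, 5, 3, 1, 3, 3, 5, 4, 2, 5, 0, 2, 3, 4, 2, 4, 4, 3, 1, 3, 2, 4]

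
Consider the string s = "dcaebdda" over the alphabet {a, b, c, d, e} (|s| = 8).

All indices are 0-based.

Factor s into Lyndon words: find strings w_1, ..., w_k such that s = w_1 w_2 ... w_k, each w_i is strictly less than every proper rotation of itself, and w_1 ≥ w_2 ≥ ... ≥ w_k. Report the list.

["d", "c", "aebdd", "a"]

emit factor 1: 'd' (i=0, period=1)
emit factor 2: 'c' (i=1, period=1)
emit factor 3: 'aebdd' (i=2, period=5)
emit factor 4: 'a' (i=7, period=1)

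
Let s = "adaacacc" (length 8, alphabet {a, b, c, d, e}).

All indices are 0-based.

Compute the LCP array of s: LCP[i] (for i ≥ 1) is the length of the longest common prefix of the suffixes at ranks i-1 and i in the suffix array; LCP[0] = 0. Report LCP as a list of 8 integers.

rank | idx | suffix
   0 |   2 | aacacc
   1 |   3 | acacc
   2 |   5 | acc
   3 |   0 | adaacacc
   4 |   7 | c
   5 |   4 | cacc
   6 |   6 | cc
   7 |   1 | daacacc

SA = [2, 3, 5, 0, 7, 4, 6, 1]
i: (SA[i-1],SA[i]) lcp shared
  1: (2,3) 1 'a'
  2: (3,5) 2 'ac'
  3: (5,0) 1 'a'
  4: (0,7) 0 ''
  5: (7,4) 1 'c'
  6: (4,6) 1 'c'
  7: (6,1) 0 ''

[0, 1, 2, 1, 0, 1, 1, 0]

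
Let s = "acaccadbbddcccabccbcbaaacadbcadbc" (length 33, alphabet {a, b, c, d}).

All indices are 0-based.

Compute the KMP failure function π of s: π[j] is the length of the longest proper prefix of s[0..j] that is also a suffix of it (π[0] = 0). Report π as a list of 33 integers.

π[0] = 0
j=1 s[j]='c': π[1]=0 (border '')
j=2 s[j]='a': π[2]=1 (border 'a')
j=3 s[j]='c': π[3]=2 (border 'ac')
j=4 s[j]='c': k: 2→0; π[4]=0 (border '')
j=5 s[j]='a': π[5]=1 (border 'a')
j=6 s[j]='d': k: 1→0; π[6]=0 (border '')
j=7 s[j]='b': π[7]=0 (border '')
j=8 s[j]='b': π[8]=0 (border '')
j=9 s[j]='d': π[9]=0 (border '')
j=10 s[j]='d': π[10]=0 (border '')
j=11 s[j]='c': π[11]=0 (border '')
j=12 s[j]='c': π[12]=0 (border '')
j=13 s[j]='c': π[13]=0 (border '')
j=14 s[j]='a': π[14]=1 (border 'a')
j=15 s[j]='b': k: 1→0; π[15]=0 (border '')
j=16 s[j]='c': π[16]=0 (border '')
j=17 s[j]='c': π[17]=0 (border '')
j=18 s[j]='b': π[18]=0 (border '')
j=19 s[j]='c': π[19]=0 (border '')
j=20 s[j]='b': π[20]=0 (border '')
j=21 s[j]='a': π[21]=1 (border 'a')
j=22 s[j]='a': k: 1→0; π[22]=1 (border 'a')
j=23 s[j]='a': k: 1→0; π[23]=1 (border 'a')
j=24 s[j]='c': π[24]=2 (border 'ac')
j=25 s[j]='a': π[25]=3 (border 'aca')
j=26 s[j]='d': k: 3→1→0; π[26]=0 (border '')
j=27 s[j]='b': π[27]=0 (border '')
j=28 s[j]='c': π[28]=0 (border '')
j=29 s[j]='a': π[29]=1 (border 'a')
j=30 s[j]='d': k: 1→0; π[30]=0 (border '')
j=31 s[j]='b': π[31]=0 (border '')
j=32 s[j]='c': π[32]=0 (border '')

[0, 0, 1, 2, 0, 1, 0, 0, 0, 0, 0, 0, 0, 0, 1, 0, 0, 0, 0, 0, 0, 1, 1, 1, 2, 3, 0, 0, 0, 1, 0, 0, 0]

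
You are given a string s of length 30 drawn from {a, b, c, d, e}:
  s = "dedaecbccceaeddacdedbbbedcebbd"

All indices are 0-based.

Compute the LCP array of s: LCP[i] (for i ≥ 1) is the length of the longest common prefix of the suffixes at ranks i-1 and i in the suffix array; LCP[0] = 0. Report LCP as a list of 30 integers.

[0, 1, 2, 0, 2, 2, 1, 1, 1, 0, 1, 2, 1, 1, 2, 0, 1, 2, 1, 1, 1, 1, 3, 0, 1, 1, 1, 2, 2, 2]

rank→(start, suffix):
  0 → (15, 'acdedbbbedcebbd')
  1 → (3, 'aecbccceaeddacdedbbbedcebbd')
  2 → (11, 'aeddacdedbbbedcebbd')
  3 → (20, 'bbbedcebbd')
  4 → (27, 'bbd')
  5 → (21, 'bbedcebbd')
  6 → (6, 'bccceaeddacdedbbbedcebbd')
  7 → (28, 'bd')
  8 → (22, 'bedcebbd')
  9 → (5, 'cbccceaeddacdedbbbedcebbd')
  10 → (7, 'ccceaeddacdedbbbedcebbd')
  11 → (8, 'cceaeddacdedbbbedcebbd')
  12 → (16, 'cdedbbbedcebbd')
  13 → (9, 'ceaeddacdedbbbedcebbd')
  14 → (25, 'cebbd')
  15 → (29, 'd')
  16 → (14, 'dacdedbbbedcebbd')
  17 → (2, 'daecbccceaeddacdedbbbedcebbd')
  18 → (19, 'dbbbedcebbd')
  19 → (24, 'dcebbd')
  20 → (13, 'ddacdedbbbedcebbd')
  21 → (0, 'dedaecbccceaeddacdedbbbedcebbd')
  22 → (17, 'dedbbbedcebbd')
  23 → (10, 'eaeddacdedbbbedcebbd')
  24 → (26, 'ebbd')
  25 → (4, 'ecbccceaeddacdedbbbedcebbd')
  26 → (1, 'edaecbccceaeddacdedbbbedcebbd')
  27 → (18, 'edbbbedcebbd')
  28 → (23, 'edcebbd')
  29 → (12, 'eddacdedbbbedcebbd')

SA = [15, 3, 11, 20, 27, 21, 6, 28, 22, 5, 7, 8, 16, 9, 25, 29, 14, 2, 19, 24, 13, 0, 17, 10, 26, 4, 1, 18, 23, 12]
[i] adj suffixes → lcp
  [1] 15/3 → 1 ('a')
  [2] 3/11 → 2 ('ae')
  [3] 11/20 → 0 ('')
  [4] 20/27 → 2 ('bb')
  [5] 27/21 → 2 ('bb')
  [6] 21/6 → 1 ('b')
  [7] 6/28 → 1 ('b')
  [8] 28/22 → 1 ('b')
  [9] 22/5 → 0 ('')
  [10] 5/7 → 1 ('c')
  [11] 7/8 → 2 ('cc')
  [12] 8/16 → 1 ('c')
  [13] 16/9 → 1 ('c')
  [14] 9/25 → 2 ('ce')
  [15] 25/29 → 0 ('')
  [16] 29/14 → 1 ('d')
  [17] 14/2 → 2 ('da')
  [18] 2/19 → 1 ('d')
  [19] 19/24 → 1 ('d')
  [20] 24/13 → 1 ('d')
  [21] 13/0 → 1 ('d')
  [22] 0/17 → 3 ('ded')
  [23] 17/10 → 0 ('')
  [24] 10/26 → 1 ('e')
  [25] 26/4 → 1 ('e')
  [26] 4/1 → 1 ('e')
  [27] 1/18 → 2 ('ed')
  [28] 18/23 → 2 ('ed')
  [29] 23/12 → 2 ('ed')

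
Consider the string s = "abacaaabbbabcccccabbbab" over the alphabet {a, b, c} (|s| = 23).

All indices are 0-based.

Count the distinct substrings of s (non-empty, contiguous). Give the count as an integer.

rank→(start, suffix):
  0 → (4, 'aaabbbabcccccabbbab')
  1 → (5, 'aabbbabcccccabbbab')
  2 → (21, 'ab')
  3 → (0, 'abacaaabbbabcccccabbbab')
  4 → (17, 'abbbab')
  5 → (6, 'abbbabcccccabbbab')
  6 → (10, 'abcccccabbbab')
  7 → (2, 'acaaabbbabcccccabbbab')
  8 → (22, 'b')
  9 → (20, 'bab')
  10 → (9, 'babcccccabbbab')
  11 → (1, 'bacaaabbbabcccccabbbab')
  12 → (19, 'bbab')
  13 → (8, 'bbabcccccabbbab')
  14 → (18, 'bbbab')
  15 → (7, 'bbbabcccccabbbab')
  16 → (11, 'bcccccabbbab')
  17 → (3, 'caaabbbabcccccabbbab')
  18 → (16, 'cabbbab')
  19 → (15, 'ccabbbab')
  20 → (14, 'cccabbbab')
  21 → (13, 'ccccabbbab')
  22 → (12, 'cccccabbbab')

SA = [4, 5, 21, 0, 17, 6, 10, 2, 22, 20, 9, 1, 19, 8, 18, 7, 11, 3, 16, 15, 14, 13, 12]
[i] adj suffixes → lcp
  [1] 4/5 → 2 ('aa')
  [2] 5/21 → 1 ('a')
  [3] 21/0 → 2 ('ab')
  [4] 0/17 → 2 ('ab')
  [5] 17/6 → 6 ('abbbab')
  [6] 6/10 → 2 ('ab')
  [7] 10/2 → 1 ('a')
  [8] 2/22 → 0 ('')
  [9] 22/20 → 1 ('b')
  [10] 20/9 → 3 ('bab')
  [11] 9/1 → 2 ('ba')
  [12] 1/19 → 1 ('b')
  [13] 19/8 → 4 ('bbab')
  [14] 8/18 → 2 ('bb')
  [15] 18/7 → 5 ('bbbab')
  [16] 7/11 → 1 ('b')
  [17] 11/3 → 0 ('')
  [18] 3/16 → 2 ('ca')
  [19] 16/15 → 1 ('c')
  [20] 15/14 → 2 ('cc')
  [21] 14/13 → 3 ('ccc')
  [22] 13/12 → 4 ('cccc')

n(n+1)/2 = 23·24/2 = 276
Σ LCP = 0 + 2 + 1 + 2 + 2 + 6 + 2 + 1 + 0 + 1 + 3 + 2 + 1 + 4 + 2 + 5 + 1 + 0 + 2 + 1 + 2 + 3 + 4 = 47
distinct = 276 − 47 = 229

229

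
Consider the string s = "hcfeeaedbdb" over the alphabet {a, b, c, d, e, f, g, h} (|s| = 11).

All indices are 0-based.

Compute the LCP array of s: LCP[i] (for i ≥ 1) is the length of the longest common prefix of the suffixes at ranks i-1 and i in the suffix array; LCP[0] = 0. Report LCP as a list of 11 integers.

[0, 0, 1, 0, 0, 2, 0, 1, 1, 0, 0]

rank→(start, suffix):
  0 → (5, 'aedbdb')
  1 → (10, 'b')
  2 → (8, 'bdb')
  3 → (1, 'cfeeaedbdb')
  4 → (9, 'db')
  5 → (7, 'dbdb')
  6 → (4, 'eaedbdb')
  7 → (6, 'edbdb')
  8 → (3, 'eeaedbdb')
  9 → (2, 'feeaedbdb')
  10 → (0, 'hcfeeaedbdb')

SA = [5, 10, 8, 1, 9, 7, 4, 6, 3, 2, 0]
i: (SA[i-1],SA[i]) lcp shared
  1: (5,10) 0 ''
  2: (10,8) 1 'b'
  3: (8,1) 0 ''
  4: (1,9) 0 ''
  5: (9,7) 2 'db'
  6: (7,4) 0 ''
  7: (4,6) 1 'e'
  8: (6,3) 1 'e'
  9: (3,2) 0 ''
  10: (2,0) 0 ''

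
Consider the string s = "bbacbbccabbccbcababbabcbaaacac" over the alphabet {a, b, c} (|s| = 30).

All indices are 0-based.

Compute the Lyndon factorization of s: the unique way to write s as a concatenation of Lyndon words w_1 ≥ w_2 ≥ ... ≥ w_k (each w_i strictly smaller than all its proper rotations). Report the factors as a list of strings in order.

emit factor 1: 'b' (i=0, period=1)
emit factor 2: 'b' (i=1, period=1)
emit factor 3: 'acbbcc' (i=2, period=6)
emit factor 4: 'abbccbc' (i=8, period=7)
emit factor 5: 'ababbabcb' (i=15, period=9)
emit factor 6: 'aaacac' (i=24, period=6)

["b", "b", "acbbcc", "abbccbc", "ababbabcb", "aaacac"]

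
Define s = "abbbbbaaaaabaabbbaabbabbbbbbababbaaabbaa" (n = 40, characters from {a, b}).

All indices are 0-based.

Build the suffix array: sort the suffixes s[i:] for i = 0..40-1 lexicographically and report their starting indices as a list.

rank→(start, suffix):
  0 → (39, 'a')
  1 → (38, 'aa')
  2 → (6, 'aaaaabaabbbaabbabbbbbbababbaaabbaa')
  3 → (7, 'aaaabaabbbaabbabbbbbbababbaaabbaa')
  4 → (8, 'aaabaabbbaabbabbbbbbababbaaabbaa')
  5 → (33, 'aaabbaa')
  6 → (9, 'aabaabbbaabbabbbbbbababbaaabbaa')
  7 → (34, 'aabbaa')
  8 → (17, 'aabbabbbbbbababbaaabbaa')
  9 → (12, 'aabbbaabbabbbbbbababbaaabbaa')
  10 → (10, 'abaabbbaabbabbbbbbababbaaabbaa')
  11 → (28, 'ababbaaabbaa')
  12 → (35, 'abbaa')
  13 → (30, 'abbaaabbaa')
  14 → (18, 'abbabbbbbbababbaaabbaa')
  15 → (13, 'abbbaabbabbbbbbababbaaabbaa')
  16 → (0, 'abbbbbaaaaabaabbbaabbabbbbbbababbaaabbaa')
  17 → (21, 'abbbbbbababbaaabbaa')
  18 → (37, 'baa')
  19 → (5, 'baaaaabaabbbaabbabbbbbbababbaaabbaa')
  20 → (32, 'baaabbaa')
  21 → (16, 'baabbabbbbbbababbaaabbaa')
  22 → (11, 'baabbbaabbabbbbbbababbaaabbaa')
  23 → (27, 'bababbaaabbaa')
  24 → (29, 'babbaaabbaa')
  25 → (20, 'babbbbbbababbaaabbaa')
  26 → (36, 'bbaa')
  27 → (4, 'bbaaaaabaabbbaabbabbbbbbababbaaabbaa')
  28 → (31, 'bbaaabbaa')
  29 → (15, 'bbaabbabbbbbbababbaaabbaa')
  30 → (26, 'bbababbaaabbaa')
  31 → (19, 'bbabbbbbbababbaaabbaa')
  32 → (3, 'bbbaaaaabaabbbaabbabbbbbbababbaaabbaa')
  33 → (14, 'bbbaabbabbbbbbababbaaabbaa')
  34 → (25, 'bbbababbaaabbaa')
  35 → (2, 'bbbbaaaaabaabbbaabbabbbbbbababbaaabbaa')
  36 → (24, 'bbbbababbaaabbaa')
  37 → (1, 'bbbbbaaaaabaabbbaabbabbbbbbababbaaabbaa')
  38 → (23, 'bbbbbababbaaabbaa')
  39 → (22, 'bbbbbbababbaaabbaa')

[39, 38, 6, 7, 8, 33, 9, 34, 17, 12, 10, 28, 35, 30, 18, 13, 0, 21, 37, 5, 32, 16, 11, 27, 29, 20, 36, 4, 31, 15, 26, 19, 3, 14, 25, 2, 24, 1, 23, 22]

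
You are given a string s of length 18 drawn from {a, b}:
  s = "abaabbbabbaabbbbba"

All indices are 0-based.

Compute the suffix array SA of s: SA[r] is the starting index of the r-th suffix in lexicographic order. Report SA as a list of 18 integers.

[17, 2, 10, 0, 7, 3, 11, 16, 1, 9, 6, 15, 8, 5, 14, 4, 13, 12]

rank | idx | suffix
   0 |  17 | a
   1 |   2 | aabbbabbaabbbbba
   2 |  10 | aabbbbba
   3 |   0 | abaabbbabbaabbbbba
   4 |   7 | abbaabbbbba
   5 |   3 | abbbabbaabbbbba
   6 |  11 | abbbbba
   7 |  16 | ba
   8 |   1 | baabbbabbaabbbbba
   9 |   9 | baabbbbba
  10 |   6 | babbaabbbbba
  11 |  15 | bba
  12 |   8 | bbaabbbbba
  13 |   5 | bbabbaabbbbba
  14 |  14 | bbba
  15 |   4 | bbbabbaabbbbba
  16 |  13 | bbbba
  17 |  12 | bbbbba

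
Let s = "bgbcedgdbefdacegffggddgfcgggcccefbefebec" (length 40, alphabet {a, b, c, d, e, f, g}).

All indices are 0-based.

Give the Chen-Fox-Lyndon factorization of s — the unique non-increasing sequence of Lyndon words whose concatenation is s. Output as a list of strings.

emit factor 1: 'bg' (i=0, period=2)
emit factor 2: 'bcedgdbefd' (i=2, period=10)
emit factor 3: 'acegffggddgfcgggcccefbefebec' (i=12, period=28)

["bg", "bcedgdbefd", "acegffggddgfcgggcccefbefebec"]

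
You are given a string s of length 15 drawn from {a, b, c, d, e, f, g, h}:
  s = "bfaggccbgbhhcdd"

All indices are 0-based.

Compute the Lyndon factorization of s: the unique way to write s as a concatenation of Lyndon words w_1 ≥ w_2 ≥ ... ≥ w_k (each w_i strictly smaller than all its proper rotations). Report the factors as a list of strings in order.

["bf", "aggccbgbhhcdd"]

emit factor 1: 'bf' (i=0, period=2)
emit factor 2: 'aggccbgbhhcdd' (i=2, period=13)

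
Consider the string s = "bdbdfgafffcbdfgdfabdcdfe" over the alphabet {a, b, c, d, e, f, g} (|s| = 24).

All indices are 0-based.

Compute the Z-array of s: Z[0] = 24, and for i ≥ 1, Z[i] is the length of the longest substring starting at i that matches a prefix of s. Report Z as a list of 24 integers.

Z[0]=24
i=1: i≥r, start 0; Z[1]=0
i=2: i≥r, start 0; Z[2]=2 extend→box=[2,4)
i=3: min(r-i=1, Z[1]=0)=0; Z[3]=0
i=4: i≥r, start 0; Z[4]=0
i=5: i≥r, start 0; Z[5]=0
i=6: i≥r, start 0; Z[6]=0
i=7: i≥r, start 0; Z[7]=0
i=8: i≥r, start 0; Z[8]=0
i=9: i≥r, start 0; Z[9]=0
i=10: i≥r, start 0; Z[10]=0
i=11: i≥r, start 0; Z[11]=2 extend→box=[11,13)
i=12: min(r-i=1, Z[1]=0)=0; Z[12]=0
i=13: i≥r, start 0; Z[13]=0
i=14: i≥r, start 0; Z[14]=0
i=15: i≥r, start 0; Z[15]=0
i=16: i≥r, start 0; Z[16]=0
i=17: i≥r, start 0; Z[17]=0
i=18: i≥r, start 0; Z[18]=2 extend→box=[18,20)
i=19: min(r-i=1, Z[1]=0)=0; Z[19]=0
i=20: i≥r, start 0; Z[20]=0
i=21: i≥r, start 0; Z[21]=0
i=22: i≥r, start 0; Z[22]=0
i=23: i≥r, start 0; Z[23]=0

[24, 0, 2, 0, 0, 0, 0, 0, 0, 0, 0, 2, 0, 0, 0, 0, 0, 0, 2, 0, 0, 0, 0, 0]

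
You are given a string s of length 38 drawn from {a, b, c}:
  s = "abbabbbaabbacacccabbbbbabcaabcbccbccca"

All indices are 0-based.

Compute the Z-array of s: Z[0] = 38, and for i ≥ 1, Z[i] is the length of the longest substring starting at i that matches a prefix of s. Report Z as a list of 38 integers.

Z[0]=38
i=1: i≥r, start 0; Z[1]=0
i=2: i≥r, start 0; Z[2]=0
i=3: i≥r, start 0; Z[3]=3 scan→box=[3,6)
i=4: min(r-i=2, Z[1]=0)=0; Z[4]=0
i=5: min(r-i=1, Z[2]=0)=0; Z[5]=0
i=6: i≥r, start 0; Z[6]=0
i=7: i≥r, start 0; Z[7]=1 scan→box=[7,8)
i=8: i≥r, start 0; Z[8]=4 scan→box=[8,12)
i=9: min(r-i=3, Z[1]=0)=0; Z[9]=0
i=10: min(r-i=2, Z[2]=0)=0; Z[10]=0
i=11: min(r-i=1, Z[3]=3)=1; Z[11]=1
i=12: i≥r, start 0; Z[12]=0
i=13: i≥r, start 0; Z[13]=1 scan→box=[13,14)
i=14: i≥r, start 0; Z[14]=0
i=15: i≥r, start 0; Z[15]=0
i=16: i≥r, start 0; Z[16]=0
i=17: i≥r, start 0; Z[17]=3 scan→box=[17,20)
i=18: min(r-i=2, Z[1]=0)=0; Z[18]=0
i=19: min(r-i=1, Z[2]=0)=0; Z[19]=0
i=20: i≥r, start 0; Z[20]=0
i=21: i≥r, start 0; Z[21]=0
i=22: i≥r, start 0; Z[22]=0
i=23: i≥r, start 0; Z[23]=2 scan→box=[23,25)
i=24: min(r-i=1, Z[1]=0)=0; Z[24]=0
i=25: i≥r, start 0; Z[25]=0
i=26: i≥r, start 0; Z[26]=1 scan→box=[26,27)
i=27: i≥r, start 0; Z[27]=2 scan→box=[27,29)
i=28: min(r-i=1, Z[1]=0)=0; Z[28]=0
i=29: i≥r, start 0; Z[29]=0
i=30: i≥r, start 0; Z[30]=0
i=31: i≥r, start 0; Z[31]=0
i=32: i≥r, start 0; Z[32]=0
i=33: i≥r, start 0; Z[33]=0
i=34: i≥r, start 0; Z[34]=0
i=35: i≥r, start 0; Z[35]=0
i=36: i≥r, start 0; Z[36]=0
i=37: i≥r, start 0; Z[37]=1 scan→box=[37,38)

[38, 0, 0, 3, 0, 0, 0, 1, 4, 0, 0, 1, 0, 1, 0, 0, 0, 3, 0, 0, 0, 0, 0, 2, 0, 0, 1, 2, 0, 0, 0, 0, 0, 0, 0, 0, 0, 1]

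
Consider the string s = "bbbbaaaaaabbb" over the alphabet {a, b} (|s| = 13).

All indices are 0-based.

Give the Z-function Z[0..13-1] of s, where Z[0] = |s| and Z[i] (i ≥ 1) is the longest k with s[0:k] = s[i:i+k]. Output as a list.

Z[0]=13
i=1: outside box; Z[1]=3 extend→box=[1,4)
i=2: min(r-i=2, Z[1]=3)=2; Z[2]=2
i=3: min(r-i=1, Z[2]=2)=1; Z[3]=1
i=4: outside box; Z[4]=0
i=5: outside box; Z[5]=0
i=6: outside box; Z[6]=0
i=7: outside box; Z[7]=0
i=8: outside box; Z[8]=0
i=9: outside box; Z[9]=0
i=10: outside box; Z[10]=3 extend→box=[10,13)
i=11: min(r-i=2, Z[1]=3)=2; Z[11]=2
i=12: min(r-i=1, Z[2]=2)=1; Z[12]=1

[13, 3, 2, 1, 0, 0, 0, 0, 0, 0, 3, 2, 1]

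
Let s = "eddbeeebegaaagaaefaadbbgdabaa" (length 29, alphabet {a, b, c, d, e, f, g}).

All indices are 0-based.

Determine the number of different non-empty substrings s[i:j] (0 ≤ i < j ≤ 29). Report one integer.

403

sorted suffixes:
  #0 SA[0]=28  'a'
  #1 SA[1]=27  'aa'
  #2 SA[2]=10  'aaagaaefaadbbgdabaa'
  #3 SA[3]=18  'aadbbgdabaa'
  #4 SA[4]=14  'aaefaadbbgdabaa'
  #5 SA[5]=11  'aagaaefaadbbgdabaa'
  #6 SA[6]=25  'abaa'
  #7 SA[7]=19  'adbbgdabaa'
  #8 SA[8]=15  'aefaadbbgdabaa'
  #9 SA[9]=12  'agaaefaadbbgdabaa'
  #10 SA[10]=26  'baa'
  #11 SA[11]=21  'bbgdabaa'
  #12 SA[12]=3  'beeebegaaagaaefaadbbgdabaa'
  #13 SA[13]=7  'begaaagaaefaadbbgdabaa'
  #14 SA[14]=22  'bgdabaa'
  #15 SA[15]=24  'dabaa'
  #16 SA[16]=20  'dbbgdabaa'
  #17 SA[17]=2  'dbeeebegaaagaaefaadbbgdabaa'
  #18 SA[18]=1  'ddbeeebegaaagaaefaadbbgdabaa'
  #19 SA[19]=6  'ebegaaagaaefaadbbgdabaa'
  #20 SA[20]=0  'eddbeeebegaaagaaefaadbbgdabaa'
  #21 SA[21]=5  'eebegaaagaaefaadbbgdabaa'
  #22 SA[22]=4  'eeebegaaagaaefaadbbgdabaa'
  #23 SA[23]=16  'efaadbbgdabaa'
  #24 SA[24]=8  'egaaagaaefaadbbgdabaa'
  #25 SA[25]=17  'faadbbgdabaa'
  #26 SA[26]=9  'gaaagaaefaadbbgdabaa'
  #27 SA[27]=13  'gaaefaadbbgdabaa'
  #28 SA[28]=23  'gdabaa'

SA = [28, 27, 10, 18, 14, 11, 25, 19, 15, 12, 26, 21, 3, 7, 22, 24, 20, 2, 1, 6, 0, 5, 4, 16, 8, 17, 9, 13, 23]
i: (SA[i-1],SA[i]) lcp shared
  1: (28,27) 1 'a'
  2: (27,10) 2 'aa'
  3: (10,18) 2 'aa'
  4: (18,14) 2 'aa'
  5: (14,11) 2 'aa'
  6: (11,25) 1 'a'
  7: (25,19) 1 'a'
  8: (19,15) 1 'a'
  9: (15,12) 1 'a'
  10: (12,26) 0 ''
  11: (26,21) 1 'b'
  12: (21,3) 1 'b'
  13: (3,7) 2 'be'
  14: (7,22) 1 'b'
  15: (22,24) 0 ''
  16: (24,20) 1 'd'
  17: (20,2) 2 'db'
  18: (2,1) 1 'd'
  19: (1,6) 0 ''
  20: (6,0) 1 'e'
  21: (0,5) 1 'e'
  22: (5,4) 2 'ee'
  23: (4,16) 1 'e'
  24: (16,8) 1 'e'
  25: (8,17) 0 ''
  26: (17,9) 0 ''
  27: (9,13) 3 'gaa'
  28: (13,23) 1 'g'

n(n+1)/2 = 29·30/2 = 435
Σ LCP = 0 + 1 + 2 + 2 + 2 + 2 + 1 + 1 + 1 + 1 + 0 + 1 + 1 + 2 + 1 + 0 + 1 + 2 + 1 + 0 + 1 + 1 + 2 + 1 + 1 + 0 + 0 + 3 + 1 = 32
distinct = 435 − 32 = 403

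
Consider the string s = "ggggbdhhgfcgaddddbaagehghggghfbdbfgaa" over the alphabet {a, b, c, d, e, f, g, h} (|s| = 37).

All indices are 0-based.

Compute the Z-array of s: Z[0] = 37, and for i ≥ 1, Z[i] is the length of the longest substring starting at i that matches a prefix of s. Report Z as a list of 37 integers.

[37, 3, 2, 1, 0, 0, 0, 0, 1, 0, 0, 1, 0, 0, 0, 0, 0, 0, 0, 0, 1, 0, 0, 1, 0, 3, 2, 1, 0, 0, 0, 0, 0, 0, 1, 0, 0]

Z[0]=37
i=1: i≥r, start 0; Z[1]=3 extend→box=[1,4)
i=2: min(r-i=2, Z[1]=3)=2; Z[2]=2
i=3: min(r-i=1, Z[2]=2)=1; Z[3]=1
i=4: i≥r, start 0; Z[4]=0
i=5: i≥r, start 0; Z[5]=0
i=6: i≥r, start 0; Z[6]=0
i=7: i≥r, start 0; Z[7]=0
i=8: i≥r, start 0; Z[8]=1 extend→box=[8,9)
i=9: i≥r, start 0; Z[9]=0
i=10: i≥r, start 0; Z[10]=0
i=11: i≥r, start 0; Z[11]=1 extend→box=[11,12)
i=12: i≥r, start 0; Z[12]=0
i=13: i≥r, start 0; Z[13]=0
i=14: i≥r, start 0; Z[14]=0
i=15: i≥r, start 0; Z[15]=0
i=16: i≥r, start 0; Z[16]=0
i=17: i≥r, start 0; Z[17]=0
i=18: i≥r, start 0; Z[18]=0
i=19: i≥r, start 0; Z[19]=0
i=20: i≥r, start 0; Z[20]=1 extend→box=[20,21)
i=21: i≥r, start 0; Z[21]=0
i=22: i≥r, start 0; Z[22]=0
i=23: i≥r, start 0; Z[23]=1 extend→box=[23,24)
i=24: i≥r, start 0; Z[24]=0
i=25: i≥r, start 0; Z[25]=3 extend→box=[25,28)
i=26: min(r-i=2, Z[1]=3)=2; Z[26]=2
i=27: min(r-i=1, Z[2]=2)=1; Z[27]=1
i=28: i≥r, start 0; Z[28]=0
i=29: i≥r, start 0; Z[29]=0
i=30: i≥r, start 0; Z[30]=0
i=31: i≥r, start 0; Z[31]=0
i=32: i≥r, start 0; Z[32]=0
i=33: i≥r, start 0; Z[33]=0
i=34: i≥r, start 0; Z[34]=1 extend→box=[34,35)
i=35: i≥r, start 0; Z[35]=0
i=36: i≥r, start 0; Z[36]=0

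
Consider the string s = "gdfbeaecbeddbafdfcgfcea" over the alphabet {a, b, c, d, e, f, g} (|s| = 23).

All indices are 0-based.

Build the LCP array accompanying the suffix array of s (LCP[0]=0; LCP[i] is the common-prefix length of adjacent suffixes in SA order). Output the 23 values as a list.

[0, 1, 1, 0, 1, 2, 0, 1, 1, 0, 1, 1, 2, 0, 2, 1, 1, 0, 1, 2, 1, 0, 1]

sorted suffixes:
  #0 SA[0]=22  'a'
  #1 SA[1]=5  'aecbeddbafdfcgfcea'
  #2 SA[2]=13  'afdfcgfcea'
  #3 SA[3]=12  'bafdfcgfcea'
  #4 SA[4]=3  'beaecbeddbafdfcgfcea'
  #5 SA[5]=8  'beddbafdfcgfcea'
  #6 SA[6]=7  'cbeddbafdfcgfcea'
  #7 SA[7]=20  'cea'
  #8 SA[8]=17  'cgfcea'
  #9 SA[9]=11  'dbafdfcgfcea'
  #10 SA[10]=10  'ddbafdfcgfcea'
  #11 SA[11]=1  'dfbeaecbeddbafdfcgfcea'
  #12 SA[12]=15  'dfcgfcea'
  #13 SA[13]=21  'ea'
  #14 SA[14]=4  'eaecbeddbafdfcgfcea'
  #15 SA[15]=6  'ecbeddbafdfcgfcea'
  #16 SA[16]=9  'eddbafdfcgfcea'
  #17 SA[17]=2  'fbeaecbeddbafdfcgfcea'
  #18 SA[18]=19  'fcea'
  #19 SA[19]=16  'fcgfcea'
  #20 SA[20]=14  'fdfcgfcea'
  #21 SA[21]=0  'gdfbeaecbeddbafdfcgfcea'
  #22 SA[22]=18  'gfcea'

SA = [22, 5, 13, 12, 3, 8, 7, 20, 17, 11, 10, 1, 15, 21, 4, 6, 9, 2, 19, 16, 14, 0, 18]
[i] adj suffixes → lcp
  [1] 22/5 → 1 ('a')
  [2] 5/13 → 1 ('a')
  [3] 13/12 → 0 ('')
  [4] 12/3 → 1 ('b')
  [5] 3/8 → 2 ('be')
  [6] 8/7 → 0 ('')
  [7] 7/20 → 1 ('c')
  [8] 20/17 → 1 ('c')
  [9] 17/11 → 0 ('')
  [10] 11/10 → 1 ('d')
  [11] 10/1 → 1 ('d')
  [12] 1/15 → 2 ('df')
  [13] 15/21 → 0 ('')
  [14] 21/4 → 2 ('ea')
  [15] 4/6 → 1 ('e')
  [16] 6/9 → 1 ('e')
  [17] 9/2 → 0 ('')
  [18] 2/19 → 1 ('f')
  [19] 19/16 → 2 ('fc')
  [20] 16/14 → 1 ('f')
  [21] 14/0 → 0 ('')
  [22] 0/18 → 1 ('g')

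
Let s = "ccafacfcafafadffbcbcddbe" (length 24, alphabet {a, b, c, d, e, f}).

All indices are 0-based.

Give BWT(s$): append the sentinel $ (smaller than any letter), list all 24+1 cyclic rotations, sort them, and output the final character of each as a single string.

effcfcfcdcfb$badcabaaafcd

rank  rotation                   last
    0  $ccafacfcafafadffbcbcddbe  e
    1  acfcafafadffbcbcddbe$ccaf  f
    2  adffbcbcddbe$ccafacfcafaf  f
    3  afacfcafafadffbcbcddbe$cc  c
    4  afadffbcbcddbe$ccafacfcaf  f
    5  afafadffbcbcddbe$ccafacfc  c
    6  bcbcddbe$ccafacfcafafadff  f
    7  bcddbe$ccafacfcafafadffbc  c
    8  be$ccafacfcafafadffbcbcdd  d
    9  cafacfcafafadffbcbcddbe$c  c
   10  cafafadffbcbcddbe$ccafacf  f
   11  cbcddbe$ccafacfcafafadffb  b
   12  ccafacfcafafadffbcbcddbe$  $
   13  cddbe$ccafacfcafafadffbcb  b
   14  cfcafafadffbcbcddbe$ccafa  a
   15  dbe$ccafacfcafafadffbcbcd  d
   16  ddbe$ccafacfcafafadffbcbc  c
   17  dffbcbcddbe$ccafacfcafafa  a
   18  e$ccafacfcafafadffbcbcddb  b
   19  facfcafafadffbcbcddbe$cca  a
   20  fadffbcbcddbe$ccafacfcafa  a
   21  fafadffbcbcddbe$ccafacfca  a
   22  fbcbcddbe$ccafacfcafafadf  f
   23  fcafafadffbcbcddbe$ccafac  c
   24  ffbcbcddbe$ccafacfcafafad  d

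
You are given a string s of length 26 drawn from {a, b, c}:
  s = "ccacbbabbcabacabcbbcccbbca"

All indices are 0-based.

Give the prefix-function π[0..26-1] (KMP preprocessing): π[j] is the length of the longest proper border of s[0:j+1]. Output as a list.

π[0] = 0
j=1 s[j]='c': π[1]=1 (border 'c')
j=2 s[j]='a': k: 1→0; π[2]=0 (border '')
j=3 s[j]='c': π[3]=1 (border 'c')
j=4 s[j]='b': k: 1→0; π[4]=0 (border '')
j=5 s[j]='b': π[5]=0 (border '')
j=6 s[j]='a': π[6]=0 (border '')
j=7 s[j]='b': π[7]=0 (border '')
j=8 s[j]='b': π[8]=0 (border '')
j=9 s[j]='c': π[9]=1 (border 'c')
j=10 s[j]='a': k: 1→0; π[10]=0 (border '')
j=11 s[j]='b': π[11]=0 (border '')
j=12 s[j]='a': π[12]=0 (border '')
j=13 s[j]='c': π[13]=1 (border 'c')
j=14 s[j]='a': k: 1→0; π[14]=0 (border '')
j=15 s[j]='b': π[15]=0 (border '')
j=16 s[j]='c': π[16]=1 (border 'c')
j=17 s[j]='b': k: 1→0; π[17]=0 (border '')
j=18 s[j]='b': π[18]=0 (border '')
j=19 s[j]='c': π[19]=1 (border 'c')
j=20 s[j]='c': π[20]=2 (border 'cc')
j=21 s[j]='c': k: 2→1; π[21]=2 (border 'cc')
j=22 s[j]='b': k: 2→1→0; π[22]=0 (border '')
j=23 s[j]='b': π[23]=0 (border '')
j=24 s[j]='c': π[24]=1 (border 'c')
j=25 s[j]='a': k: 1→0; π[25]=0 (border '')

[0, 1, 0, 1, 0, 0, 0, 0, 0, 1, 0, 0, 0, 1, 0, 0, 1, 0, 0, 1, 2, 2, 0, 0, 1, 0]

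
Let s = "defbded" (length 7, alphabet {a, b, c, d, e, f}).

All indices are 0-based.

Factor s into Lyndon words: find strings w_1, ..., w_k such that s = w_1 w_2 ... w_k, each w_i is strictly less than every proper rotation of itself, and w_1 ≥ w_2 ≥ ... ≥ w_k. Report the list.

emit factor 1: 'def' (i=0, period=3)
emit factor 2: 'bded' (i=3, period=4)

["def", "bded"]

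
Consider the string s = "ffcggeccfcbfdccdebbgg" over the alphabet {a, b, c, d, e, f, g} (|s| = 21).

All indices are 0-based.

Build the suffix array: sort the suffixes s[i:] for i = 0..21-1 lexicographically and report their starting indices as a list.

rank | idx | suffix
   0 |  17 | bbgg
   1 |  10 | bfdccdebbgg
   2 |  18 | bgg
   3 |   9 | cbfdccdebbgg
   4 |  13 | ccdebbgg
   5 |   6 | ccfcbfdccdebbgg
   6 |  14 | cdebbgg
   7 |   7 | cfcbfdccdebbgg
   8 |   2 | cggeccfcbfdccdebbgg
   9 |  12 | dccdebbgg
  10 |  15 | debbgg
  11 |  16 | ebbgg
  12 |   5 | eccfcbfdccdebbgg
  13 |   8 | fcbfdccdebbgg
  14 |   1 | fcggeccfcbfdccdebbgg
  15 |  11 | fdccdebbgg
  16 |   0 | ffcggeccfcbfdccdebbgg
  17 |  20 | g
  18 |   4 | geccfcbfdccdebbgg
  19 |  19 | gg
  20 |   3 | ggeccfcbfdccdebbgg

[17, 10, 18, 9, 13, 6, 14, 7, 2, 12, 15, 16, 5, 8, 1, 11, 0, 20, 4, 19, 3]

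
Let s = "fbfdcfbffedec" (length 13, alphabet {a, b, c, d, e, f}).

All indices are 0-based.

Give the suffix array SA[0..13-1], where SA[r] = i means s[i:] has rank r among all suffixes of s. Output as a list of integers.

[1, 6, 12, 4, 3, 10, 11, 9, 0, 5, 2, 8, 7]

sorted suffixes:
  #0 SA[0]=1  'bfdcfbffedec'
  #1 SA[1]=6  'bffedec'
  #2 SA[2]=12  'c'
  #3 SA[3]=4  'cfbffedec'
  #4 SA[4]=3  'dcfbffedec'
  #5 SA[5]=10  'dec'
  #6 SA[6]=11  'ec'
  #7 SA[7]=9  'edec'
  #8 SA[8]=0  'fbfdcfbffedec'
  #9 SA[9]=5  'fbffedec'
  #10 SA[10]=2  'fdcfbffedec'
  #11 SA[11]=8  'fedec'
  #12 SA[12]=7  'ffedec'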